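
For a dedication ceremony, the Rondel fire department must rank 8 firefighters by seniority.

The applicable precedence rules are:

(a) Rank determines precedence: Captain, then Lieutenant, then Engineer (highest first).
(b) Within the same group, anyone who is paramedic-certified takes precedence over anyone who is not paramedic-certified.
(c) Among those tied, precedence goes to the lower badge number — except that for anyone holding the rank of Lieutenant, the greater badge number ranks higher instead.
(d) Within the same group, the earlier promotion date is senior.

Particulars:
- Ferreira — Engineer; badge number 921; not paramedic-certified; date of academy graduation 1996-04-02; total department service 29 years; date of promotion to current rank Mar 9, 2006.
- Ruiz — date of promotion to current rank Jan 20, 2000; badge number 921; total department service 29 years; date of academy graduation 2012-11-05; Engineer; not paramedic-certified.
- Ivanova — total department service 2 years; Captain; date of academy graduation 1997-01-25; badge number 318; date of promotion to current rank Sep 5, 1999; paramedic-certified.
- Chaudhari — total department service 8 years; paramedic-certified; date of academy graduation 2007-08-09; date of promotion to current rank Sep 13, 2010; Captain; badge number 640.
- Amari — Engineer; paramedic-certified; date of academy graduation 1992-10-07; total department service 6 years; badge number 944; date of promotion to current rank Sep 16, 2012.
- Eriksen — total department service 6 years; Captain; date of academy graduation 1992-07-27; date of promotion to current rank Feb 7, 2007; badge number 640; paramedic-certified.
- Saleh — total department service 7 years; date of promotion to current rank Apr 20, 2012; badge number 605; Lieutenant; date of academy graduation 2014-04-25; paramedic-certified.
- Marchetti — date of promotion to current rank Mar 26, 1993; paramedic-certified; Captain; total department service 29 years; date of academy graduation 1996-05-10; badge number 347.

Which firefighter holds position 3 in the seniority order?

Eriksen

By rank: Ivanova, Marchetti, Eriksen and Chaudhari (Captain); then Saleh (Lieutenant); then Amari, Ruiz and Ferreira (Engineer).
Ivanova, Marchetti, Eriksen and Chaudhari are each paramedic-certified, so the next rule applies.
Among Ivanova, Marchetti, Eriksen and Chaudhari, by badge number (lower first): Ivanova (318) before Marchetti (347) before Eriksen and Chaudhari (640).
Among Eriksen and Chaudhari, by date of promotion to current rank (earlier first): Eriksen (Feb 7, 2007) before Chaudhari (Sep 13, 2010).
Among Amari, Ruiz and Ferreira, paramedic-certified before not paramedic-certified: Amari (paramedic-certified) before Ruiz and Ferreira (not paramedic-certified).
Ruiz and Ferreira both have badge number 921, so the next rule applies.
Among Ruiz and Ferreira, by date of promotion to current rank (earlier first): Ruiz (Jan 20, 2000) before Ferreira (Mar 9, 2006).
Order: Ivanova, Marchetti, Eriksen, Chaudhari, Saleh, Amari, Ruiz, Ferreira.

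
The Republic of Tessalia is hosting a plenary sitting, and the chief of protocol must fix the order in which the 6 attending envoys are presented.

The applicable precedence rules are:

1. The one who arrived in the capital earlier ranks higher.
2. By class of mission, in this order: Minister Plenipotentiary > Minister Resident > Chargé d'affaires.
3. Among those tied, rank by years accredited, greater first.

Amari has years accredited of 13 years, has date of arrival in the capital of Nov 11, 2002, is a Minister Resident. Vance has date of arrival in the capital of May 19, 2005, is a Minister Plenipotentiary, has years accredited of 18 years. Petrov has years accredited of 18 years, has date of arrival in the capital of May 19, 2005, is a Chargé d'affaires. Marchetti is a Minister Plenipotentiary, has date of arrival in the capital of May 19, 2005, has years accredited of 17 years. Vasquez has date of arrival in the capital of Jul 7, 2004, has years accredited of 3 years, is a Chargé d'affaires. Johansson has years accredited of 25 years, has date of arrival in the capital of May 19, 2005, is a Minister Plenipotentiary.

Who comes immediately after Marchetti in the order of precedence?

Petrov

By date of arrival in the capital (earlier first): Amari (Nov 11, 2002); then Vasquez (Jul 7, 2004); then Johansson, Vance, Marchetti and Petrov (each May 19, 2005).
Among Johansson, Vance, Marchetti and Petrov, by class of mission: Johansson, Vance and Marchetti (Minister Plenipotentiary) before Petrov (Chargé d'affaires).
Among Johansson, Vance and Marchetti, by years accredited (higher first): Johansson (25 years) before Vance (18 years) before Marchetti (17 years).
Order: Amari, Vasquez, Johansson, Vance, Marchetti, Petrov.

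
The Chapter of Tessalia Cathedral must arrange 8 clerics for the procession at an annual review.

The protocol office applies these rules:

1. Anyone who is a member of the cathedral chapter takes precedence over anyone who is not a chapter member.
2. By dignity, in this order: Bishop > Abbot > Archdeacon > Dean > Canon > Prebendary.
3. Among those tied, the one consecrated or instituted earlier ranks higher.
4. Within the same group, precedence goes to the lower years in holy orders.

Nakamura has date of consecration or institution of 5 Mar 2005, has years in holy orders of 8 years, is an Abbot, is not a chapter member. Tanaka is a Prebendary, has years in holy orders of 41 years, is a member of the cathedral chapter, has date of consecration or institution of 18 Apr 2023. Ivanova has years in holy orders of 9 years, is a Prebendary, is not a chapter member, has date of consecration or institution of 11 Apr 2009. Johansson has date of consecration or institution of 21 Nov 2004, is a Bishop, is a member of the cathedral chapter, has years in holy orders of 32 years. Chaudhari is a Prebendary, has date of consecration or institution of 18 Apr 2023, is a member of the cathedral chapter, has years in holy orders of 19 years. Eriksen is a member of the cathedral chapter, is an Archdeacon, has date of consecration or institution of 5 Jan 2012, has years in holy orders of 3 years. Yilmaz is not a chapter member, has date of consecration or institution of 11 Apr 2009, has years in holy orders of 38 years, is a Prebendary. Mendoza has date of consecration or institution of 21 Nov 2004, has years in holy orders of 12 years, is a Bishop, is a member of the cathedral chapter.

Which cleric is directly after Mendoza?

Johansson

By the first rule: Mendoza, Johansson, Eriksen, Chaudhari and Tanaka (each a member of the cathedral chapter); then Nakamura, Ivanova and Yilmaz (each not a chapter member).
Among Mendoza, Johansson, Eriksen, Chaudhari and Tanaka, by dignity: Mendoza and Johansson (Bishop) before Eriksen (Archdeacon) before Chaudhari and Tanaka (Prebendary).
Mendoza and Johansson both have date of consecration or institution 21 Nov 2004, so the next rule applies.
Among Mendoza and Johansson, by years in holy orders (lower first): Mendoza (12 years) before Johansson (32 years).
Chaudhari and Tanaka both have date of consecration or institution 18 Apr 2023, so the next rule applies.
Among Chaudhari and Tanaka, by years in holy orders (lower first): Chaudhari (19 years) before Tanaka (41 years).
Among Nakamura, Ivanova and Yilmaz, by dignity: Nakamura (Abbot) before Ivanova and Yilmaz (Prebendary).
Ivanova and Yilmaz both have date of consecration or institution 11 Apr 2009, so the next rule applies.
Among Ivanova and Yilmaz, by years in holy orders (lower first): Ivanova (9 years) before Yilmaz (38 years).
Order: Mendoza, Johansson, Eriksen, Chaudhari, Tanaka, Nakamura, Ivanova, Yilmaz.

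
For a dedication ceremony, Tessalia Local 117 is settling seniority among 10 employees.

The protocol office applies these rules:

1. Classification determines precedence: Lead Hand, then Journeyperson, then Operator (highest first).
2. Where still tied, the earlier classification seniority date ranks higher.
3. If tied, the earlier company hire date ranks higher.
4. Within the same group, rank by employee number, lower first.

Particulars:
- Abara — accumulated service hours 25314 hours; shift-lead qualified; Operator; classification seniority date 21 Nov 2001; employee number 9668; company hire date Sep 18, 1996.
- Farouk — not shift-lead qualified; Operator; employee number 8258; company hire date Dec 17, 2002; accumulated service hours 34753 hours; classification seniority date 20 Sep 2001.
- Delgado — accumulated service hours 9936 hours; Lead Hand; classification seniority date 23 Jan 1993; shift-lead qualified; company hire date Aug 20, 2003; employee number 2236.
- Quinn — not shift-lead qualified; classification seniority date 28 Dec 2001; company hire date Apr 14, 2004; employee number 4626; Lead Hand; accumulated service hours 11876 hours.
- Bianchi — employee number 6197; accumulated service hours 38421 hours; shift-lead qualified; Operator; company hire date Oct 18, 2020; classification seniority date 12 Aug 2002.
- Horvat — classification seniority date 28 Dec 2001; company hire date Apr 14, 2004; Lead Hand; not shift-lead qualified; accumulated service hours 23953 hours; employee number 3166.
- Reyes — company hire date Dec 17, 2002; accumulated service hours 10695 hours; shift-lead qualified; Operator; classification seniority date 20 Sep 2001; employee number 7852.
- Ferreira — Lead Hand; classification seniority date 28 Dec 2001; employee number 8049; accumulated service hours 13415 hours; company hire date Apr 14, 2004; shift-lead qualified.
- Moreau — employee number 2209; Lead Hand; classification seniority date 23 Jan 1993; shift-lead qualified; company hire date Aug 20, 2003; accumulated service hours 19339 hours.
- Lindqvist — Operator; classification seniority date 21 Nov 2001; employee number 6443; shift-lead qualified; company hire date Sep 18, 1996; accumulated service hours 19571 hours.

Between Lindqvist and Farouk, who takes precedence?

Farouk

By classification: Moreau, Delgado, Horvat, Quinn and Ferreira (Lead Hand); then Reyes, Farouk, Lindqvist, Abara and Bianchi (Operator).
Among Moreau, Delgado, Horvat, Quinn and Ferreira, by classification seniority date (earlier first): Moreau and Delgado (23 Jan 1993) before Horvat, Quinn and Ferreira (28 Dec 2001).
Moreau and Delgado both have company hire date Aug 20, 2003, so the next rule applies.
Among Moreau and Delgado, by employee number (lower first): Moreau (2209) before Delgado (2236).
Horvat, Quinn and Ferreira all have company hire date Apr 14, 2004, so the next rule applies.
Among Horvat, Quinn and Ferreira, by employee number (lower first): Horvat (3166) before Quinn (4626) before Ferreira (8049).
Among Reyes, Farouk, Lindqvist, Abara and Bianchi, by classification seniority date (earlier first): Reyes and Farouk (20 Sep 2001) before Lindqvist and Abara (21 Nov 2001) before Bianchi (12 Aug 2002).
Reyes and Farouk both have company hire date Dec 17, 2002, so the next rule applies.
Among Reyes and Farouk, by employee number (lower first): Reyes (7852) before Farouk (8258).
Lindqvist and Abara both have company hire date Sep 18, 1996, so the next rule applies.
Among Lindqvist and Abara, by employee number (lower first): Lindqvist (6443) before Abara (9668).
So Farouk takes precedence.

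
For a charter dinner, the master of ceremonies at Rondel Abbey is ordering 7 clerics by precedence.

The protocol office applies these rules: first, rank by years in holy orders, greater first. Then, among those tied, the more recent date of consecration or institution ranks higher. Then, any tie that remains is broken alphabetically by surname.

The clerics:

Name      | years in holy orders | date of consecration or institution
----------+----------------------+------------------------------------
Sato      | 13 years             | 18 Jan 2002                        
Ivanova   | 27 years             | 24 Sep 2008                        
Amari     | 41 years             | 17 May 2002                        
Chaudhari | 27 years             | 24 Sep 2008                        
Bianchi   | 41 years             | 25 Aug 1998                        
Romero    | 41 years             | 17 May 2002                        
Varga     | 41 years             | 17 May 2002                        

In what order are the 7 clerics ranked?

Amari, Romero, Varga, Bianchi, Chaudhari, Ivanova, Sato

By years in holy orders (higher first): Amari, Romero, Varga and Bianchi (each 41 years); then Chaudhari and Ivanova (both 27 years); then Sato (13 years).
Among Amari, Romero, Varga and Bianchi, by date of consecration or institution (later first): Amari, Romero and Varga (17 May 2002) before Bianchi (25 Aug 1998).
Among Amari, Romero and Varga, alphabetically by surname: Amari before Romero before Varga.
Chaudhari and Ivanova both have date of consecration or institution 24 Sep 2008, so the next rule applies.
Among Chaudhari and Ivanova, alphabetically by surname: Chaudhari before Ivanova.
Full order: Amari, Romero, Varga, Bianchi, Chaudhari, Ivanova, Sato.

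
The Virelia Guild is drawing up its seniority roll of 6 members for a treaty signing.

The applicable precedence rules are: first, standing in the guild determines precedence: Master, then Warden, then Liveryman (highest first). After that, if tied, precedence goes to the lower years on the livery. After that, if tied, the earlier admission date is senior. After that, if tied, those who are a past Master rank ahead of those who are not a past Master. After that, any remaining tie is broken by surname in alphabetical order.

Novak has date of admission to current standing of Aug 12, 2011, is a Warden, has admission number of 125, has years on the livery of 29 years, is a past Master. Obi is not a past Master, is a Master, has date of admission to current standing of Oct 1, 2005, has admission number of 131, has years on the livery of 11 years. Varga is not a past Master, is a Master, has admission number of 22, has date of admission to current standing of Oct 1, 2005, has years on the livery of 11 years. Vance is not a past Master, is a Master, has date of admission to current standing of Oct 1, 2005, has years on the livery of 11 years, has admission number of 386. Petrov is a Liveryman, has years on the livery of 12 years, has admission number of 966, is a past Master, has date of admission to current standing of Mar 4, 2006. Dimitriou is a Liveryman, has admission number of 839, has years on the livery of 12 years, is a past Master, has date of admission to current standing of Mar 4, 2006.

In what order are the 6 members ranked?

Obi, Vance, Varga, Novak, Dimitriou, Petrov

By standing in the guild: Obi, Vance and Varga (Master); then Novak (Warden); then Dimitriou and Petrov (Liveryman).
Obi, Vance and Varga all have years on the livery 11 years, so the next rule applies.
Obi, Vance and Varga all have date of admission to current standing Oct 1, 2005, so the next rule applies.
Obi, Vance and Varga are each not a past Master, so the next rule applies.
Among Obi, Vance and Varga, alphabetically by surname: Obi before Vance before Varga.
Dimitriou and Petrov both have years on the livery 12 years, so the next rule applies.
Dimitriou and Petrov both have date of admission to current standing Mar 4, 2006, so the next rule applies.
Dimitriou and Petrov are each a past Master, so the next rule applies.
Among Dimitriou and Petrov, alphabetically by surname: Dimitriou before Petrov.
Full order: Obi, Vance, Varga, Novak, Dimitriou, Petrov.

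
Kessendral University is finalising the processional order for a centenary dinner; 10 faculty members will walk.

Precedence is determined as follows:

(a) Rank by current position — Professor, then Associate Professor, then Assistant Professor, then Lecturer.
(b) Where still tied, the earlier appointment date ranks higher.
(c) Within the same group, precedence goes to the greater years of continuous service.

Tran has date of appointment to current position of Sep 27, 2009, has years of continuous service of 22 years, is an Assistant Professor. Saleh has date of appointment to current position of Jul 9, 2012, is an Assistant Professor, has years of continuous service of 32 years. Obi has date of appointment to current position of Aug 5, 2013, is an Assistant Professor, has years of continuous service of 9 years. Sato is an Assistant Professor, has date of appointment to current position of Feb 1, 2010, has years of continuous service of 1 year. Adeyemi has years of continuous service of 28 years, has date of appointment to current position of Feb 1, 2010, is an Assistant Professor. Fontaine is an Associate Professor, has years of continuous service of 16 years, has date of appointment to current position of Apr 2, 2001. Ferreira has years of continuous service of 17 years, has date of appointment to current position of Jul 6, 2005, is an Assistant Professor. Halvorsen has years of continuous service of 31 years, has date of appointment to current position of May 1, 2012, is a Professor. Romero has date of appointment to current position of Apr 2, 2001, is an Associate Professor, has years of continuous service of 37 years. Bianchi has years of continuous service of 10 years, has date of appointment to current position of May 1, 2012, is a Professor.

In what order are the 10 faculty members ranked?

By current position: Halvorsen and Bianchi (Professor); then Romero and Fontaine (Associate Professor); then Ferreira, Tran, Adeyemi, Sato, Saleh and Obi (Assistant Professor).
Halvorsen and Bianchi both have date of appointment to current position May 1, 2012, so the next rule applies.
Among Halvorsen and Bianchi, by years of continuous service (higher first): Halvorsen (31 years) before Bianchi (10 years).
Romero and Fontaine both have date of appointment to current position Apr 2, 2001, so the next rule applies.
Among Romero and Fontaine, by years of continuous service (higher first): Romero (37 years) before Fontaine (16 years).
Among Ferreira, Tran, Adeyemi, Sato, Saleh and Obi, by date of appointment to current position (earlier first): Ferreira (Jul 6, 2005) before Tran (Sep 27, 2009) before Adeyemi and Sato (Feb 1, 2010) before Saleh (Jul 9, 2012) before Obi (Aug 5, 2013).
Among Adeyemi and Sato, by years of continuous service (higher first): Adeyemi (28 years) before Sato (1 year).
Full order: Halvorsen, Bianchi, Romero, Fontaine, Ferreira, Tran, Adeyemi, Sato, Saleh, Obi.

Halvorsen, Bianchi, Romero, Fontaine, Ferreira, Tran, Adeyemi, Sato, Saleh, Obi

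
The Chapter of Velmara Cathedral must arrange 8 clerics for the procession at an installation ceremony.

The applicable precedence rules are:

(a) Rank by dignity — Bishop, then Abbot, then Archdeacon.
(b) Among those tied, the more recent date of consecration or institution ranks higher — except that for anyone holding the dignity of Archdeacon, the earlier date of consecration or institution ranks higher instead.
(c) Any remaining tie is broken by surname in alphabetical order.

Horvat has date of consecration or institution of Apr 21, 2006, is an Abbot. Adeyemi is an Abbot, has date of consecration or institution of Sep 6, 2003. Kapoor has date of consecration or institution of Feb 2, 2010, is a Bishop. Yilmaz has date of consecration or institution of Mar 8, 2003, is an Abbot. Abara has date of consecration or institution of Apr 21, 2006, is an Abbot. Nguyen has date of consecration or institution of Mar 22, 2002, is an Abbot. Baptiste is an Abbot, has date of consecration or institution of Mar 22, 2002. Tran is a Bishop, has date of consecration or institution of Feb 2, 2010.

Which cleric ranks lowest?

By dignity: Kapoor and Tran (Bishop); then Abara, Horvat, Adeyemi, Yilmaz, Baptiste and Nguyen (Abbot).
Kapoor and Tran both have date of consecration or institution Feb 2, 2010, so the next rule applies.
Among Kapoor and Tran, alphabetically by surname: Kapoor before Tran.
Among Abara, Horvat, Adeyemi, Yilmaz, Baptiste and Nguyen, by date of consecration or institution (later first): Abara and Horvat (Apr 21, 2006) before Adeyemi (Sep 6, 2003) before Yilmaz (Mar 8, 2003) before Baptiste and Nguyen (Mar 22, 2002).
Among Abara and Horvat, alphabetically by surname: Abara before Horvat.
Among Baptiste and Nguyen, alphabetically by surname: Baptiste before Nguyen.
Order: Kapoor, Tran, Abara, Horvat, Adeyemi, Yilmaz, Baptiste, Nguyen.

Nguyen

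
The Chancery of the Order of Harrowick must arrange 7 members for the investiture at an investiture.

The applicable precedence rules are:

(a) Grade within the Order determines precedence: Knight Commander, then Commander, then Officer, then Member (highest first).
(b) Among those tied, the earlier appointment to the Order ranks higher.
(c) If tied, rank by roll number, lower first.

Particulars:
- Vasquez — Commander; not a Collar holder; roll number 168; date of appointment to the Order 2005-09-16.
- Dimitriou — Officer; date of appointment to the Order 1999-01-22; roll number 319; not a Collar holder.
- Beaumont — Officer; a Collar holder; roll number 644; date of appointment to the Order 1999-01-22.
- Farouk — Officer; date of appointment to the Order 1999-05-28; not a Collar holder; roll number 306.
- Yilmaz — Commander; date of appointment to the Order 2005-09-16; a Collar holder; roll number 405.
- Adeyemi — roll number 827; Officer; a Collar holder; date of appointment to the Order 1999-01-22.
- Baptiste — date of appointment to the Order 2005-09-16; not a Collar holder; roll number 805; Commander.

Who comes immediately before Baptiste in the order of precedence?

By grade within the Order: Vasquez, Yilmaz and Baptiste (Commander); then Dimitriou, Beaumont, Adeyemi and Farouk (Officer).
Vasquez, Yilmaz and Baptiste all have date of appointment to the Order 2005-09-16, so the next rule applies.
Among Vasquez, Yilmaz and Baptiste, by roll number (lower first): Vasquez (168) before Yilmaz (405) before Baptiste (805).
Among Dimitriou, Beaumont, Adeyemi and Farouk, by date of appointment to the Order (earlier first): Dimitriou, Beaumont and Adeyemi (1999-01-22) before Farouk (1999-05-28).
Among Dimitriou, Beaumont and Adeyemi, by roll number (lower first): Dimitriou (319) before Beaumont (644) before Adeyemi (827).
Order: Vasquez, Yilmaz, Baptiste, Dimitriou, Beaumont, Adeyemi, Farouk.

Yilmaz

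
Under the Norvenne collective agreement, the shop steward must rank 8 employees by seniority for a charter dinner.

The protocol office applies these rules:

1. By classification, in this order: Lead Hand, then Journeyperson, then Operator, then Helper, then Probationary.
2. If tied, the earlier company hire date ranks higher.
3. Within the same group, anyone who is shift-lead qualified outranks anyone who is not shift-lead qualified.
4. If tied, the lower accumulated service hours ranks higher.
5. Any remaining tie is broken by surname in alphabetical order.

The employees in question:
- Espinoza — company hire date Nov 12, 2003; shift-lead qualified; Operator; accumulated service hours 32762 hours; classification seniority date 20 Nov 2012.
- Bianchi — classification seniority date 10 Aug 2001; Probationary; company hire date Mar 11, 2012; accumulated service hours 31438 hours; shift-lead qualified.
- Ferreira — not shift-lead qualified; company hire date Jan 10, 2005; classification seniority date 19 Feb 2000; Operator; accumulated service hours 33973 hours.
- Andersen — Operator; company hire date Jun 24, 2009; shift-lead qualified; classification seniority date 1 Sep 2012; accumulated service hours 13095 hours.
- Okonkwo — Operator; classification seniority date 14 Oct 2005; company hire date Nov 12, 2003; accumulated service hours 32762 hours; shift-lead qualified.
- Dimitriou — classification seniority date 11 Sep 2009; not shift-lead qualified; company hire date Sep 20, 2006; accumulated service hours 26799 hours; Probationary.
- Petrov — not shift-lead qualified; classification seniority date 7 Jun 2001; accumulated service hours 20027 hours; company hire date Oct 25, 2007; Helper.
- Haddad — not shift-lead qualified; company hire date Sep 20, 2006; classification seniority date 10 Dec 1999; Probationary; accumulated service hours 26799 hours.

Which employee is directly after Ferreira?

By classification: Espinoza, Okonkwo, Ferreira and Andersen (Operator); then Petrov (Helper); then Dimitriou, Haddad and Bianchi (Probationary).
Among Espinoza, Okonkwo, Ferreira and Andersen, by company hire date (earlier first): Espinoza and Okonkwo (Nov 12, 2003) before Ferreira (Jan 10, 2005) before Andersen (Jun 24, 2009).
Espinoza and Okonkwo are each shift-lead qualified, so the next rule applies.
Espinoza and Okonkwo both have accumulated service hours 32762 hours, so the next rule applies.
Among Espinoza and Okonkwo, alphabetically by surname: Espinoza before Okonkwo.
Among Dimitriou, Haddad and Bianchi, by company hire date (earlier first): Dimitriou and Haddad (Sep 20, 2006) before Bianchi (Mar 11, 2012).
Dimitriou and Haddad are each not shift-lead qualified, so the next rule applies.
Dimitriou and Haddad both have accumulated service hours 26799 hours, so the next rule applies.
Among Dimitriou and Haddad, alphabetically by surname: Dimitriou before Haddad.
Order: Espinoza, Okonkwo, Ferreira, Andersen, Petrov, Dimitriou, Haddad, Bianchi.

Andersen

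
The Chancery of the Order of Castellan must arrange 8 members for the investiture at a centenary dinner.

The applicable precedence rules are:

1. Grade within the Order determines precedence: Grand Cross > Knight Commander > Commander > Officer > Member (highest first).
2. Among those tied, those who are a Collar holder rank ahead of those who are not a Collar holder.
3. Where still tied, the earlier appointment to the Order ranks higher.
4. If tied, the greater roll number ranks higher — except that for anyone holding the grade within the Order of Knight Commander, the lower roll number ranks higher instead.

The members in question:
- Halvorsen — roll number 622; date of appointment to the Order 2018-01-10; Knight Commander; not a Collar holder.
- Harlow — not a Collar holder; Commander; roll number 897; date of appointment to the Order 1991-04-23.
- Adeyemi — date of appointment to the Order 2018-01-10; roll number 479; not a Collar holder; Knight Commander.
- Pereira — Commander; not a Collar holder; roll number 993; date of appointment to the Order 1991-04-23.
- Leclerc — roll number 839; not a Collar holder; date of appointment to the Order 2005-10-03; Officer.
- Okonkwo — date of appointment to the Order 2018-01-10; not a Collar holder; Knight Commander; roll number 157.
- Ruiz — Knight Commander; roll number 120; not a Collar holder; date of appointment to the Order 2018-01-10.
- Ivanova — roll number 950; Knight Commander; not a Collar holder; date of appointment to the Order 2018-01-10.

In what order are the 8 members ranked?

Ruiz, Okonkwo, Adeyemi, Halvorsen, Ivanova, Pereira, Harlow, Leclerc

By grade within the Order: Ruiz, Okonkwo, Adeyemi, Halvorsen and Ivanova (Knight Commander); then Pereira and Harlow (Commander); then Leclerc (Officer).
Ruiz, Okonkwo, Adeyemi, Halvorsen and Ivanova are each not a Collar holder, so the next rule applies.
Ruiz, Okonkwo, Adeyemi, Halvorsen and Ivanova all have date of appointment to the Order 2018-01-10, so the next rule applies.
Among Ruiz, Okonkwo, Adeyemi, Halvorsen and Ivanova, by roll number (lower first) (reversed rule for this group): Ruiz (120) before Okonkwo (157) before Adeyemi (479) before Halvorsen (622) before Ivanova (950).
Pereira and Harlow are each not a Collar holder, so the next rule applies.
Pereira and Harlow both have date of appointment to the Order 1991-04-23, so the next rule applies.
Among Pereira and Harlow, by roll number (higher first): Pereira (993) before Harlow (897).
Full order: Ruiz, Okonkwo, Adeyemi, Halvorsen, Ivanova, Pereira, Harlow, Leclerc.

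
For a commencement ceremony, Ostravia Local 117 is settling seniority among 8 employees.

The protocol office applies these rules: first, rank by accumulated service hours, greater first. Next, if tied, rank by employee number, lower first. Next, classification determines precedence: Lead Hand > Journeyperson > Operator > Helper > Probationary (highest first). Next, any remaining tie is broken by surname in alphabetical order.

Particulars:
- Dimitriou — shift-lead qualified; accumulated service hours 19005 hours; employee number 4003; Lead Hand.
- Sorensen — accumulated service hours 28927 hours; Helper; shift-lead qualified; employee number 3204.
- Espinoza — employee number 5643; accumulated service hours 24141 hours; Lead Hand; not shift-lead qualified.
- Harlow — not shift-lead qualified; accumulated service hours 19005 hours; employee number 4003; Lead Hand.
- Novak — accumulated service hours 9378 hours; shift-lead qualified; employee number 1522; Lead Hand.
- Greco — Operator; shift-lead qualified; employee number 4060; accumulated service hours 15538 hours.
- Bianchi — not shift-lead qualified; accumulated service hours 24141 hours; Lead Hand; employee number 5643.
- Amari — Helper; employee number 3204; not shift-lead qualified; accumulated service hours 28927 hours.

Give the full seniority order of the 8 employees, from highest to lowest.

By accumulated service hours (higher first): Amari and Sorensen (both 28927 hours); then Bianchi and Espinoza (both 24141 hours); then Dimitriou and Harlow (both 19005 hours); then Greco (15538 hours); then Novak (9378 hours).
Amari and Sorensen both have employee number 3204, so the next rule applies.
Amari and Sorensen are each Helper, so the next rule applies.
Among Amari and Sorensen, alphabetically by surname: Amari before Sorensen.
Bianchi and Espinoza both have employee number 5643, so the next rule applies.
Bianchi and Espinoza are each Lead Hand, so the next rule applies.
Among Bianchi and Espinoza, alphabetically by surname: Bianchi before Espinoza.
Dimitriou and Harlow both have employee number 4003, so the next rule applies.
Dimitriou and Harlow are each Lead Hand, so the next rule applies.
Among Dimitriou and Harlow, alphabetically by surname: Dimitriou before Harlow.
Full order: Amari, Sorensen, Bianchi, Espinoza, Dimitriou, Harlow, Greco, Novak.

Amari, Sorensen, Bianchi, Espinoza, Dimitriou, Harlow, Greco, Novak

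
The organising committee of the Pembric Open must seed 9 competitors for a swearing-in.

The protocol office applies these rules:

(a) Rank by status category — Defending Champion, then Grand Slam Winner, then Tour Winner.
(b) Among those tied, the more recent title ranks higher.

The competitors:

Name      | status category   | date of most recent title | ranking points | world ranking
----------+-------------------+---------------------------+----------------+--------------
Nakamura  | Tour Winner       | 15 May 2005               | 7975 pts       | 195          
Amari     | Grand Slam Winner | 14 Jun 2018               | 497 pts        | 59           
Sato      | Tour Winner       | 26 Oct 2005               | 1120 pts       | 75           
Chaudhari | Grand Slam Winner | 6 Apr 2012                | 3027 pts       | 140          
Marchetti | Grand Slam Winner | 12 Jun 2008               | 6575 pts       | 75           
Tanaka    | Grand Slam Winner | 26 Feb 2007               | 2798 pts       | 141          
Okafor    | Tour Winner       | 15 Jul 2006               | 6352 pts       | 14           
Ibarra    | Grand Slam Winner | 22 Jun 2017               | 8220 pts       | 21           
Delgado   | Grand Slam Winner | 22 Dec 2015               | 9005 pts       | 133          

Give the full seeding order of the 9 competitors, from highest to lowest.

Amari, Ibarra, Delgado, Chaudhari, Marchetti, Tanaka, Okafor, Sato, Nakamura

By status category: Amari, Ibarra, Delgado, Chaudhari, Marchetti and Tanaka (Grand Slam Winner); then Okafor, Sato and Nakamura (Tour Winner).
Among Amari, Ibarra, Delgado, Chaudhari, Marchetti and Tanaka, by date of most recent title (later first): Amari (14 Jun 2018) before Ibarra (22 Jun 2017) before Delgado (22 Dec 2015) before Chaudhari (6 Apr 2012) before Marchetti (12 Jun 2008) before Tanaka (26 Feb 2007).
Among Okafor, Sato and Nakamura, by date of most recent title (later first): Okafor (15 Jul 2006) before Sato (26 Oct 2005) before Nakamura (15 May 2005).
Full order: Amari, Ibarra, Delgado, Chaudhari, Marchetti, Tanaka, Okafor, Sato, Nakamura.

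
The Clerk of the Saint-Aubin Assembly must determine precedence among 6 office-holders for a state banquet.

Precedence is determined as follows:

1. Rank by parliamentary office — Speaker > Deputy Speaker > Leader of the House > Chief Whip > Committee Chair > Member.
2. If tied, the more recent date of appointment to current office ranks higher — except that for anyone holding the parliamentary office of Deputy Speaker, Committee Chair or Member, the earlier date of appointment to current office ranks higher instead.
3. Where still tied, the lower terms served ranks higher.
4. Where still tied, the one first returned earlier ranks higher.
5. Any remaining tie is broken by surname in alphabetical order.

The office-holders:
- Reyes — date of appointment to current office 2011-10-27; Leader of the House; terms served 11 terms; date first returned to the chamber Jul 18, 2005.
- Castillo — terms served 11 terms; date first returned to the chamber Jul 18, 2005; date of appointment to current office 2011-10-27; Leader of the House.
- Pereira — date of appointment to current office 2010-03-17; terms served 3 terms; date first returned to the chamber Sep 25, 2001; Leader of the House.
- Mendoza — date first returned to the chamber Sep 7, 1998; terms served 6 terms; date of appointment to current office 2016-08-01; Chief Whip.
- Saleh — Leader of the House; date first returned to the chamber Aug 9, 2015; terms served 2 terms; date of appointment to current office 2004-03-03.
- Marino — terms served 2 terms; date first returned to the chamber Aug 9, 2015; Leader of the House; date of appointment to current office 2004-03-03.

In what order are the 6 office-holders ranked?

Castillo, Reyes, Pereira, Marino, Saleh, Mendoza

By parliamentary office: Castillo, Reyes, Pereira, Marino and Saleh (Leader of the House); then Mendoza (Chief Whip).
Among Castillo, Reyes, Pereira, Marino and Saleh, by date of appointment to current office (later first): Castillo and Reyes (2011-10-27) before Pereira (2010-03-17) before Marino and Saleh (2004-03-03).
Castillo and Reyes both have terms served 11 terms, so the next rule applies.
Castillo and Reyes both have date first returned to the chamber Jul 18, 2005, so the next rule applies.
Among Castillo and Reyes, alphabetically by surname: Castillo before Reyes.
Marino and Saleh both have terms served 2 terms, so the next rule applies.
Marino and Saleh both have date first returned to the chamber Aug 9, 2015, so the next rule applies.
Among Marino and Saleh, alphabetically by surname: Marino before Saleh.
Full order: Castillo, Reyes, Pereira, Marino, Saleh, Mendoza.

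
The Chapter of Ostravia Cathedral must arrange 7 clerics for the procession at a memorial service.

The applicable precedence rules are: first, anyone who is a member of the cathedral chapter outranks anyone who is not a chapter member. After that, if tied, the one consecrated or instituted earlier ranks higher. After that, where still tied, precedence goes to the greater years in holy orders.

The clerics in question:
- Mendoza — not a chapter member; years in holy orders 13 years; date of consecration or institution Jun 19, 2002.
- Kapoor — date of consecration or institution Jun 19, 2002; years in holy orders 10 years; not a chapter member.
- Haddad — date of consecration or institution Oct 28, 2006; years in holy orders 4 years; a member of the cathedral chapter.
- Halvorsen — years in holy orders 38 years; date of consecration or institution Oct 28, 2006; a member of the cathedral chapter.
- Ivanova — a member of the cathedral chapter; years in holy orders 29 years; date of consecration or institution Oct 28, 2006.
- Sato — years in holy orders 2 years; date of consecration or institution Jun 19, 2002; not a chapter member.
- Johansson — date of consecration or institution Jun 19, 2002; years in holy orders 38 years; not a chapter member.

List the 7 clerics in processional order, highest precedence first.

By the first rule: Halvorsen, Ivanova and Haddad (each a member of the cathedral chapter); then Johansson, Mendoza, Kapoor and Sato (each not a chapter member).
Halvorsen, Ivanova and Haddad all have date of consecration or institution Oct 28, 2006, so the next rule applies.
Among Halvorsen, Ivanova and Haddad, by years in holy orders (higher first): Halvorsen (38 years) before Ivanova (29 years) before Haddad (4 years).
Johansson, Mendoza, Kapoor and Sato all have date of consecration or institution Jun 19, 2002, so the next rule applies.
Among Johansson, Mendoza, Kapoor and Sato, by years in holy orders (higher first): Johansson (38 years) before Mendoza (13 years) before Kapoor (10 years) before Sato (2 years).
Full order: Halvorsen, Ivanova, Haddad, Johansson, Mendoza, Kapoor, Sato.

Halvorsen, Ivanova, Haddad, Johansson, Mendoza, Kapoor, Sato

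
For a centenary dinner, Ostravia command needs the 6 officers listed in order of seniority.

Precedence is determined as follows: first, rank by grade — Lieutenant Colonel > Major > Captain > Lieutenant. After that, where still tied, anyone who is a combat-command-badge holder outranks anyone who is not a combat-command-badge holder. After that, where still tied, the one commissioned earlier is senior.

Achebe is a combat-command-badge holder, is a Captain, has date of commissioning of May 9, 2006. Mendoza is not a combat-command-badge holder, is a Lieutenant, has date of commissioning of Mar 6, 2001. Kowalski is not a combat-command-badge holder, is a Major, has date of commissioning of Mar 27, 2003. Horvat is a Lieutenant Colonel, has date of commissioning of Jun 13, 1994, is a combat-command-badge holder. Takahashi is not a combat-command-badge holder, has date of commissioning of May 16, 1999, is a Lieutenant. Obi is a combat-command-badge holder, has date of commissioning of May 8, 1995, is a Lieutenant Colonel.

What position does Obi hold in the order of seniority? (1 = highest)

2

By grade: Horvat and Obi (Lieutenant Colonel); then Kowalski (Major); then Achebe (Captain); then Takahashi and Mendoza (Lieutenant).
Horvat and Obi are each a combat-command-badge holder, so the next rule applies.
Among Horvat and Obi, by date of commissioning (earlier first): Horvat (Jun 13, 1994) before Obi (May 8, 1995).
Takahashi and Mendoza are each not a combat-command-badge holder, so the next rule applies.
Among Takahashi and Mendoza, by date of commissioning (earlier first): Takahashi (May 16, 1999) before Mendoza (Mar 6, 2001).
Order: Horvat, Obi, Kowalski, Achebe, Takahashi, Mendoza. So position 2.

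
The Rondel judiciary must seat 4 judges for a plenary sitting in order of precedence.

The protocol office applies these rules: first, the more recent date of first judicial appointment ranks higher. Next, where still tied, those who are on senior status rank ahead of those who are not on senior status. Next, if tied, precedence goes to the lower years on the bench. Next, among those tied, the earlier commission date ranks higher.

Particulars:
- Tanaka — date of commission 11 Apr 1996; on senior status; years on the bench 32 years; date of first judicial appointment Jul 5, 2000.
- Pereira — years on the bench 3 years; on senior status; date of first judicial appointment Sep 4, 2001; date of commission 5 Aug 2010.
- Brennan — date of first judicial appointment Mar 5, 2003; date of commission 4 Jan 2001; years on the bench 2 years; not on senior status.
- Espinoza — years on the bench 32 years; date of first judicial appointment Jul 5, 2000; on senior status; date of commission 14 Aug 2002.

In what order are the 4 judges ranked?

Brennan, Pereira, Tanaka, Espinoza

By date of first judicial appointment (later first): Brennan (Mar 5, 2003); then Pereira (Sep 4, 2001); then Tanaka and Espinoza (both Jul 5, 2000).
Tanaka and Espinoza are each on senior status, so the next rule applies.
Tanaka and Espinoza both have years on the bench 32 years, so the next rule applies.
Among Tanaka and Espinoza, by date of commission (earlier first): Tanaka (11 Apr 1996) before Espinoza (14 Aug 2002).
Full order: Brennan, Pereira, Tanaka, Espinoza.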